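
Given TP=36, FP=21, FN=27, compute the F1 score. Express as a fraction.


Precision = 36/57 = 12/19. Recall = 36/63 = 4/7. F1 = 2*P*R/(P+R) = 3/5.

3/5


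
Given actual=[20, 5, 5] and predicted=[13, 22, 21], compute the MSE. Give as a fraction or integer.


MSE = (1/3) * ((20-13)^2=49 + (5-22)^2=289 + (5-21)^2=256). Sum = 594. MSE = 198.

198


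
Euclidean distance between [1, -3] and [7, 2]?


d = sqrt(sum of squared differences). (1-7)^2=36, (-3-2)^2=25. Sum = 61.

sqrt(61)


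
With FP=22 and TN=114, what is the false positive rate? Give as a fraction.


FPR = FP / (FP + TN) = 22 / 136 = 11/68.

11/68


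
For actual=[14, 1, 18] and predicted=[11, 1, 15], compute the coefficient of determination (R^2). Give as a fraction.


Mean(y) = 11. SS_res = 18. SS_tot = 158. R^2 = 1 - 18/(158) = 70/79.

70/79


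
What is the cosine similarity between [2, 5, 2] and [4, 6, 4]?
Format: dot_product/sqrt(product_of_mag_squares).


dot = 46. |a|^2 = 33, |b|^2 = 68. cos = 46/sqrt(2244).

46/sqrt(2244)


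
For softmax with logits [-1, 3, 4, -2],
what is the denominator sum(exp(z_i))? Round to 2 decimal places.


Denom = e^-1=0.3679 + e^3=20.0855 + e^4=54.5982 + e^-2=0.1353. Sum = 75.1869, which rounds to 75.19.

75.19


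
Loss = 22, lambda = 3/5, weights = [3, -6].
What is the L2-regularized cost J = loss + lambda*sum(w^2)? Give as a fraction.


L2 sq norm = sum(w^2) = 45. J = 22 + 3/5 * 45 = 49.

49


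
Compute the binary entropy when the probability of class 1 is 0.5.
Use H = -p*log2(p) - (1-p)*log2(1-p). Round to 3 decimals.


H = -0.5*log2(0.5) - 0.5*log2(0.5) = 1.000.

1.000


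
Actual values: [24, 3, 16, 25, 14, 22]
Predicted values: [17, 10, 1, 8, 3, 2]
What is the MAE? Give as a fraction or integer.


MAE = (1/6) * (|24-17|=7 + |3-10|=7 + |16-1|=15 + |25-8|=17 + |14-3|=11 + |22-2|=20). Sum = 77. MAE = 77/6.

77/6


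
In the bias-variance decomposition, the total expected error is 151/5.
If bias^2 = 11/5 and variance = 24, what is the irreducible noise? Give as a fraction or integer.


Total error = bias^2 + variance + irreducible noise. So irreducible noise = 151/5 - 11/5 - 24 = 4.

4


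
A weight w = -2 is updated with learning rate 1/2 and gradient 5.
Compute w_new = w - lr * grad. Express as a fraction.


w_new = -2 - 1/2 * 5 = -2 - 5/2 = -9/2.

-9/2


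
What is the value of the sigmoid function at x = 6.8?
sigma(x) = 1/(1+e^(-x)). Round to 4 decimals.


sigma(6.8) = 1/(1+e^(-6.8)) = 1/(1+0.001114) = 1/1.001114 = 0.9989.

0.9989


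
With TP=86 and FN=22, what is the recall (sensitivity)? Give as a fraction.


Recall = TP / (TP + FN) = 86 / 108 = 43/54.

43/54


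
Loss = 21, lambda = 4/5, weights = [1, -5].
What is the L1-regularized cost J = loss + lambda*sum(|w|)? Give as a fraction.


L1 norm = sum(|w|) = 6. J = 21 + 4/5 * 6 = 129/5.

129/5


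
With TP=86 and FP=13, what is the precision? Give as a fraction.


Precision = TP / (TP + FP) = 86 / 99 = 86/99.

86/99


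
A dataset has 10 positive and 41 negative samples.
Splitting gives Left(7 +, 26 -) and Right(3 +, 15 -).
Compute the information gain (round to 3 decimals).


H(parent) = 0.7140. H(left) = 0.7455, H(right) = 0.6500. Weighted = (33/51)*0.7455 + (18/51)*0.6500 = 0.7118. IG = 0.7140 - 0.7118 = 0.0022, which rounds to 0.002.

0.002


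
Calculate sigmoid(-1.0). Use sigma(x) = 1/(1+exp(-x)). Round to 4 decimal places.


sigma(-1.0) = 1/(1+e^(1.0)) = 1/(1+2.718282) = 1/3.718282 = 0.2689.

0.2689


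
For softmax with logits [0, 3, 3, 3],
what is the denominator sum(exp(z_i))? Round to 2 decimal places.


Denom = e^0=1.0000 + e^3=20.0855 + e^3=20.0855 + e^3=20.0855. Sum = 61.2565, which rounds to 61.26.

61.26


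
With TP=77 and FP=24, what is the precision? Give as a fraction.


Precision = TP / (TP + FP) = 77 / 101 = 77/101.

77/101


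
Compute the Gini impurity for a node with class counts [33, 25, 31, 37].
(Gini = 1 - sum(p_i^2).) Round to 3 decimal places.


Total = 126. Proportions: 33/126, 25/126, 31/126, 37/126. sum(p_i^2) = 0.2547. Gini = 1 - 0.2547 = 0.7453, which rounds to 0.745.

0.745


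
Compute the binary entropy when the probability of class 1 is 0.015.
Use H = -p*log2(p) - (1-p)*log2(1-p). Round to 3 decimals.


H = -0.015*log2(0.015) - 0.985*log2(0.985) = 0.112.

0.112


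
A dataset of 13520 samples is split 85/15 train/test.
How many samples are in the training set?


Test set = 13520 * 15% = 2028. Training set = 13520 - 2028 = 11492.

11492


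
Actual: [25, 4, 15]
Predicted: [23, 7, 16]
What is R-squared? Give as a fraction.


Mean(y) = 44/3. SS_res = 14. SS_tot = 662/3. R^2 = 1 - 14/(662/3) = 310/331.

310/331


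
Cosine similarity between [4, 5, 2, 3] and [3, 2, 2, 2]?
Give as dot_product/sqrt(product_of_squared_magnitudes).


dot = 32. |a|^2 = 54, |b|^2 = 21. cos = 32/sqrt(1134).

32/sqrt(1134)


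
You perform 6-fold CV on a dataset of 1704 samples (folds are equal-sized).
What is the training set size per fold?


Each validation fold has 1704/6 = 284 samples. Training set = 1704 - 284 = 1420.

1420


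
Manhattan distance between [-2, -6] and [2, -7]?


d = sum of absolute differences: |-2-2|=4 + |-6--7|=1 = 5.

5


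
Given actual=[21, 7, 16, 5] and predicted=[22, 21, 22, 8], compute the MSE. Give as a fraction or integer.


MSE = (1/4) * ((21-22)^2=1 + (7-21)^2=196 + (16-22)^2=36 + (5-8)^2=9). Sum = 242. MSE = 121/2.

121/2


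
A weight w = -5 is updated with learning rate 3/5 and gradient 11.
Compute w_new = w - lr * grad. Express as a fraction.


w_new = -5 - 3/5 * 11 = -5 - 33/5 = -58/5.

-58/5


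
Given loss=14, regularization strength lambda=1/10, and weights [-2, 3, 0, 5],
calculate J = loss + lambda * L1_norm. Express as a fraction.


L1 norm = sum(|w|) = 10. J = 14 + 1/10 * 10 = 15.

15


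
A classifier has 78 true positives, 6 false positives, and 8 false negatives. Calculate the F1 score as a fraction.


Precision = 78/84 = 13/14. Recall = 78/86 = 39/43. F1 = 2*P*R/(P+R) = 78/85.

78/85


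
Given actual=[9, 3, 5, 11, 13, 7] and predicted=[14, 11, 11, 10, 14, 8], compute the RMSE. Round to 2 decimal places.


MSE = 21.3333. RMSE = sqrt(21.3333) = 4.62.

4.62


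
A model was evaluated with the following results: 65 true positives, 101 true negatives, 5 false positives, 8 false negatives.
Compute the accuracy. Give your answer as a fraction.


Accuracy = (TP + TN) / (TP + TN + FP + FN) = (65 + 101) / 179 = 166/179.

166/179


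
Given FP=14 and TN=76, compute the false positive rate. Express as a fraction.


FPR = FP / (FP + TN) = 14 / 90 = 7/45.

7/45


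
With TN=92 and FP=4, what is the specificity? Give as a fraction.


Specificity = TN / (TN + FP) = 92 / 96 = 23/24.

23/24


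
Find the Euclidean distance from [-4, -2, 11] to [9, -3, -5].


d = sqrt(sum of squared differences). (-4-9)^2=169, (-2--3)^2=1, (11--5)^2=256. Sum = 426.

sqrt(426)


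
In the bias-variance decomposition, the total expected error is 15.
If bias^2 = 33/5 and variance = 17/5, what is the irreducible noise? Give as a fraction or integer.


Total error = bias^2 + variance + irreducible noise. So irreducible noise = 15 - 33/5 - 17/5 = 5.

5


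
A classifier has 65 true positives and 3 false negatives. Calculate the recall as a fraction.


Recall = TP / (TP + FN) = 65 / 68 = 65/68.

65/68


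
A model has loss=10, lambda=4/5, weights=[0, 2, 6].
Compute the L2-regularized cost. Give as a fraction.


L2 sq norm = sum(w^2) = 40. J = 10 + 4/5 * 40 = 42.

42


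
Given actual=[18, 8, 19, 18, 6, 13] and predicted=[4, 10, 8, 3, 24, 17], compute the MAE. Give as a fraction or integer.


MAE = (1/6) * (|18-4|=14 + |8-10|=2 + |19-8|=11 + |18-3|=15 + |6-24|=18 + |13-17|=4). Sum = 64. MAE = 32/3.

32/3


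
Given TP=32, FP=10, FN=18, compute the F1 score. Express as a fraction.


Precision = 32/42 = 16/21. Recall = 32/50 = 16/25. F1 = 2*P*R/(P+R) = 16/23.

16/23


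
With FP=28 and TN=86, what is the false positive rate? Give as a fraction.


FPR = FP / (FP + TN) = 28 / 114 = 14/57.

14/57


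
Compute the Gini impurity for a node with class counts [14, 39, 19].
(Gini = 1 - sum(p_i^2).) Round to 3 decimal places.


Total = 72. Proportions: 14/72, 39/72, 19/72. sum(p_i^2) = 0.4008. Gini = 1 - 0.4008 = 0.5992, which rounds to 0.599.

0.599


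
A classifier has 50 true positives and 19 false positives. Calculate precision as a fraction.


Precision = TP / (TP + FP) = 50 / 69 = 50/69.

50/69


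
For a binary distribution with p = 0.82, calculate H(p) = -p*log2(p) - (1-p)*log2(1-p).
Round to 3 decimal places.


H = -0.82*log2(0.82) - 0.18*log2(0.18) = 0.680.

0.680


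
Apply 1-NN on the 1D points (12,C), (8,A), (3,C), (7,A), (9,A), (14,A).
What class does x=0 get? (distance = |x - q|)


Distances: |12-0|=12, |8-0|=8, |3-0|=3, |7-0|=7, |9-0|=9, |14-0|=14. 1 nearest: (3,C). Counts: {'C': 1}. Majority class: C.

C


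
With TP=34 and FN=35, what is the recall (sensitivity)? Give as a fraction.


Recall = TP / (TP + FN) = 34 / 69 = 34/69.

34/69


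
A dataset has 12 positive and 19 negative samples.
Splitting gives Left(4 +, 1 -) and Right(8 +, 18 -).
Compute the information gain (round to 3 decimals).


H(parent) = 0.9629. H(left) = 0.7219, H(right) = 0.8905. Weighted = (5/31)*0.7219 + (26/31)*0.8905 = 0.8633. IG = 0.9629 - 0.8633 = 0.0996, which rounds to 0.100.

0.100


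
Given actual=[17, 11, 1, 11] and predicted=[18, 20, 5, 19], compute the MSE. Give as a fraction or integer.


MSE = (1/4) * ((17-18)^2=1 + (11-20)^2=81 + (1-5)^2=16 + (11-19)^2=64). Sum = 162. MSE = 81/2.

81/2


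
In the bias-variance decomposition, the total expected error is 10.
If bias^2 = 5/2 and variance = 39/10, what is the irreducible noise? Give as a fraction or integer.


Total error = bias^2 + variance + irreducible noise. So irreducible noise = 10 - 5/2 - 39/10 = 18/5.

18/5


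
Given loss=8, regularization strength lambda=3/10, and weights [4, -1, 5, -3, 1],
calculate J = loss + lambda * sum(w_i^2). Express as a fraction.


L2 sq norm = sum(w^2) = 52. J = 8 + 3/10 * 52 = 118/5.

118/5


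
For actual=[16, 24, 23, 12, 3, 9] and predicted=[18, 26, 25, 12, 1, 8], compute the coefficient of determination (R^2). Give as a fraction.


Mean(y) = 29/2. SS_res = 17. SS_tot = 667/2. R^2 = 1 - 17/(667/2) = 633/667.

633/667


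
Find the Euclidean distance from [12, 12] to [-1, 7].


d = sqrt(sum of squared differences). (12--1)^2=169, (12-7)^2=25. Sum = 194.

sqrt(194)


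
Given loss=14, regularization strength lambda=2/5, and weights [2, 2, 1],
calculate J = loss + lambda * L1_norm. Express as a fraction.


L1 norm = sum(|w|) = 5. J = 14 + 2/5 * 5 = 16.

16


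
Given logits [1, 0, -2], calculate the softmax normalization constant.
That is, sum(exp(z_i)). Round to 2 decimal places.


Denom = e^1=2.7183 + e^0=1.0000 + e^-2=0.1353. Sum = 3.8536, which rounds to 3.85.

3.85


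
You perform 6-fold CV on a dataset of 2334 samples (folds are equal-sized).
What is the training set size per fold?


Each validation fold has 2334/6 = 389 samples. Training set = 2334 - 389 = 1945.

1945


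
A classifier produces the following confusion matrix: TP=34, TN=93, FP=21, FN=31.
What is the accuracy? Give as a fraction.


Accuracy = (TP + TN) / (TP + TN + FP + FN) = (34 + 93) / 179 = 127/179.

127/179


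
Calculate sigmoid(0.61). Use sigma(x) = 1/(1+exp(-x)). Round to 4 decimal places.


sigma(0.61) = 1/(1+e^(-0.61)) = 1/(1+0.543351) = 1/1.543351 = 0.6479.

0.6479


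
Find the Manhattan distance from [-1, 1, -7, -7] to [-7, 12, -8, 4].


d = sum of absolute differences: |-1--7|=6 + |1-12|=11 + |-7--8|=1 + |-7-4|=11 = 29.

29


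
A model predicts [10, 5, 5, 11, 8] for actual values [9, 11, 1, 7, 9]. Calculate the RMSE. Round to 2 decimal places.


MSE = 14.0000. RMSE = sqrt(14.0000) = 3.74.

3.74


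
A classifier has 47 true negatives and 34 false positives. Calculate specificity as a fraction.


Specificity = TN / (TN + FP) = 47 / 81 = 47/81.

47/81


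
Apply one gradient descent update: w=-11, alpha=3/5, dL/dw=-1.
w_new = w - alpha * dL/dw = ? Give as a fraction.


w_new = -11 - 3/5 * -1 = -11 - -3/5 = -52/5.

-52/5


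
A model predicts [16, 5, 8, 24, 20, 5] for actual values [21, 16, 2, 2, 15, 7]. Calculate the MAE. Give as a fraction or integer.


MAE = (1/6) * (|21-16|=5 + |16-5|=11 + |2-8|=6 + |2-24|=22 + |15-20|=5 + |7-5|=2). Sum = 51. MAE = 17/2.

17/2


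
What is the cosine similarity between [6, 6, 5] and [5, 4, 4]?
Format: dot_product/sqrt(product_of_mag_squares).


dot = 74. |a|^2 = 97, |b|^2 = 57. cos = 74/sqrt(5529).

74/sqrt(5529)


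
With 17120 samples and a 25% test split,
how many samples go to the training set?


Test set = 17120 * 25% = 4280. Training set = 17120 - 4280 = 12840.

12840


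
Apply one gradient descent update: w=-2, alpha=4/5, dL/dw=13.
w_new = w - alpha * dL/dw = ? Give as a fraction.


w_new = -2 - 4/5 * 13 = -2 - 52/5 = -62/5.

-62/5


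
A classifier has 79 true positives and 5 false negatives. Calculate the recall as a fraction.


Recall = TP / (TP + FN) = 79 / 84 = 79/84.

79/84


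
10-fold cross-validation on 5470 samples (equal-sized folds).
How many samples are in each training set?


Each validation fold has 5470/10 = 547 samples. Training set = 5470 - 547 = 4923.

4923


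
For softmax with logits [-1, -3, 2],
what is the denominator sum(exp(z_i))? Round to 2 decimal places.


Denom = e^-1=0.3679 + e^-3=0.0498 + e^2=7.3891. Sum = 7.8068, which rounds to 7.81.

7.81


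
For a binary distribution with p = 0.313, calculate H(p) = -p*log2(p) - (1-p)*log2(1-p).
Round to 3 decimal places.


H = -0.313*log2(0.313) - 0.687*log2(0.687) = 0.897.

0.897


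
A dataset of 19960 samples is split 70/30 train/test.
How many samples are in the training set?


Test set = 19960 * 30% = 5988. Training set = 19960 - 5988 = 13972.

13972


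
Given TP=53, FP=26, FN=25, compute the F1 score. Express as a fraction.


Precision = 53/79 = 53/79. Recall = 53/78 = 53/78. F1 = 2*P*R/(P+R) = 106/157.

106/157


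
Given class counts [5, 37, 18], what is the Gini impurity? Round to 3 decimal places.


Total = 60. Proportions: 5/60, 37/60, 18/60. sum(p_i^2) = 0.4772. Gini = 1 - 0.4772 = 0.5228, which rounds to 0.523.

0.523


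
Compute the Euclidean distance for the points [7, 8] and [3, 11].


d = sqrt(sum of squared differences). (7-3)^2=16, (8-11)^2=9. Sum = 25.

5


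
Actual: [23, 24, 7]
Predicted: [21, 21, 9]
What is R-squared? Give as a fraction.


Mean(y) = 18. SS_res = 17. SS_tot = 182. R^2 = 1 - 17/(182) = 165/182.

165/182


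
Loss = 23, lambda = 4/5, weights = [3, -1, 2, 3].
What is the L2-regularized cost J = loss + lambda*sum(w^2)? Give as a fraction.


L2 sq norm = sum(w^2) = 23. J = 23 + 4/5 * 23 = 207/5.

207/5


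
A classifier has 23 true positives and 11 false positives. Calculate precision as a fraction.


Precision = TP / (TP + FP) = 23 / 34 = 23/34.

23/34


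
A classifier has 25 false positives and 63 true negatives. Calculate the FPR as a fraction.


FPR = FP / (FP + TN) = 25 / 88 = 25/88.

25/88


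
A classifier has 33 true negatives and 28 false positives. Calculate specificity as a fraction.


Specificity = TN / (TN + FP) = 33 / 61 = 33/61.

33/61


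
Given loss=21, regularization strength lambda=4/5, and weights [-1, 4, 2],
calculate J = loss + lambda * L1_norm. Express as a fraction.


L1 norm = sum(|w|) = 7. J = 21 + 4/5 * 7 = 133/5.

133/5


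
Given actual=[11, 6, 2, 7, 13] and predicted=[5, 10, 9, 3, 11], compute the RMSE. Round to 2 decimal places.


MSE = 24.2000. RMSE = sqrt(24.2000) = 4.92.

4.92


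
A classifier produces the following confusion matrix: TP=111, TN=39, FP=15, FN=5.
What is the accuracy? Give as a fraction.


Accuracy = (TP + TN) / (TP + TN + FP + FN) = (111 + 39) / 170 = 15/17.

15/17


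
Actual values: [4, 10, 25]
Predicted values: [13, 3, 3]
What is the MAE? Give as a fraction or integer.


MAE = (1/3) * (|4-13|=9 + |10-3|=7 + |25-3|=22). Sum = 38. MAE = 38/3.

38/3


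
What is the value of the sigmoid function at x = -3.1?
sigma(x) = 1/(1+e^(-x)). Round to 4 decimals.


sigma(-3.1) = 1/(1+e^(3.1)) = 1/(1+22.197951) = 1/23.197951 = 0.0431.

0.0431


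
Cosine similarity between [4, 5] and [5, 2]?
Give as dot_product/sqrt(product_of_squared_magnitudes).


dot = 30. |a|^2 = 41, |b|^2 = 29. cos = 30/sqrt(1189).

30/sqrt(1189)


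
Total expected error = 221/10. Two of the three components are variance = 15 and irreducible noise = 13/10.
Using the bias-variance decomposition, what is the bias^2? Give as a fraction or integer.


Total error = bias^2 + variance + irreducible noise. So bias^2 = 221/10 - 15 - 13/10 = 29/5.

29/5


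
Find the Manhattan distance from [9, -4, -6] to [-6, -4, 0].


d = sum of absolute differences: |9--6|=15 + |-4--4|=0 + |-6-0|=6 = 21.

21


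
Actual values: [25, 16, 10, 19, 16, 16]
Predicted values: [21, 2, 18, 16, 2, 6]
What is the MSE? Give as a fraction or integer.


MSE = (1/6) * ((25-21)^2=16 + (16-2)^2=196 + (10-18)^2=64 + (19-16)^2=9 + (16-2)^2=196 + (16-6)^2=100). Sum = 581. MSE = 581/6.

581/6


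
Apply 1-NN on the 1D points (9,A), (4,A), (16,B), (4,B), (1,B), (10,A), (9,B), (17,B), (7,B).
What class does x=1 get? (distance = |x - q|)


Distances: |9-1|=8, |4-1|=3, |16-1|=15, |4-1|=3, |1-1|=0, |10-1|=9, |9-1|=8, |17-1|=16, |7-1|=6. 1 nearest: (1,B). Counts: {'B': 1}. Majority class: B.

B


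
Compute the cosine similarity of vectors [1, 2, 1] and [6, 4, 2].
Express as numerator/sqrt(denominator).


dot = 16. |a|^2 = 6, |b|^2 = 56. cos = 16/sqrt(336).

16/sqrt(336)


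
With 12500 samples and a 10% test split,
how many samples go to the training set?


Test set = 12500 * 10% = 1250. Training set = 12500 - 1250 = 11250.

11250


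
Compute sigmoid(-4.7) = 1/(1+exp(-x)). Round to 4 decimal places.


sigma(-4.7) = 1/(1+e^(4.7)) = 1/(1+109.947172) = 1/110.947172 = 0.0090.

0.0090


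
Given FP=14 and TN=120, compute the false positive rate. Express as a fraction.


FPR = FP / (FP + TN) = 14 / 134 = 7/67.

7/67


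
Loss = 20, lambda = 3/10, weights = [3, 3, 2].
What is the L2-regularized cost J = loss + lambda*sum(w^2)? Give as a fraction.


L2 sq norm = sum(w^2) = 22. J = 20 + 3/10 * 22 = 133/5.

133/5


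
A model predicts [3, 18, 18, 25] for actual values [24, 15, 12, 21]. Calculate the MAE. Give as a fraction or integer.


MAE = (1/4) * (|24-3|=21 + |15-18|=3 + |12-18|=6 + |21-25|=4). Sum = 34. MAE = 17/2.

17/2


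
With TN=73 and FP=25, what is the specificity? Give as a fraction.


Specificity = TN / (TN + FP) = 73 / 98 = 73/98.

73/98


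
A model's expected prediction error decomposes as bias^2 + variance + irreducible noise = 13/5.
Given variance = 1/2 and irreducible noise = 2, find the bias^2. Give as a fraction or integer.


Total error = bias^2 + variance + irreducible noise. So bias^2 = 13/5 - 1/2 - 2 = 1/10.

1/10


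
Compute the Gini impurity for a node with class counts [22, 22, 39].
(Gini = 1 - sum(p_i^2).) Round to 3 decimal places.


Total = 83. Proportions: 22/83, 22/83, 39/83. sum(p_i^2) = 0.3613. Gini = 1 - 0.3613 = 0.6387, which rounds to 0.639.

0.639


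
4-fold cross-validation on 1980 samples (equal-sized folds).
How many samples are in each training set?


Each validation fold has 1980/4 = 495 samples. Training set = 1980 - 495 = 1485.

1485


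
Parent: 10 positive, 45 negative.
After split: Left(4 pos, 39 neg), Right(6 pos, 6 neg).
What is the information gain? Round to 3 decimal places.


H(parent) = 0.6840. H(left) = 0.4465, H(right) = 1.0000. Weighted = (43/55)*0.4465 + (12/55)*1.0000 = 0.5673. IG = 0.6840 - 0.5673 = 0.1167, which rounds to 0.117.

0.117


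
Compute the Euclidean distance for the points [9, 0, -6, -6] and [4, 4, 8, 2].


d = sqrt(sum of squared differences). (9-4)^2=25, (0-4)^2=16, (-6-8)^2=196, (-6-2)^2=64. Sum = 301.

sqrt(301)


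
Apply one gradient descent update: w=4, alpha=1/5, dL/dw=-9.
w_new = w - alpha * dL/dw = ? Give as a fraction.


w_new = 4 - 1/5 * -9 = 4 - -9/5 = 29/5.

29/5


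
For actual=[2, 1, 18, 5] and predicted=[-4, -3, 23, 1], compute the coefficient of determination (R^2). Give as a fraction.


Mean(y) = 13/2. SS_res = 93. SS_tot = 185. R^2 = 1 - 93/(185) = 92/185.

92/185


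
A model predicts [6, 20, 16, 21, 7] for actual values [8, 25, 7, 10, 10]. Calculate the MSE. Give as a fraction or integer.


MSE = (1/5) * ((8-6)^2=4 + (25-20)^2=25 + (7-16)^2=81 + (10-21)^2=121 + (10-7)^2=9). Sum = 240. MSE = 48.

48


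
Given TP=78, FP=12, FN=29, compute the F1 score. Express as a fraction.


Precision = 78/90 = 13/15. Recall = 78/107 = 78/107. F1 = 2*P*R/(P+R) = 156/197.

156/197


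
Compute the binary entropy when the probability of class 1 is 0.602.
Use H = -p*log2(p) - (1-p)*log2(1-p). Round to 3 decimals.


H = -0.602*log2(0.602) - 0.398*log2(0.398) = 0.970.

0.970


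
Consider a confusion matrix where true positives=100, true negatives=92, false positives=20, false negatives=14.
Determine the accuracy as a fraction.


Accuracy = (TP + TN) / (TP + TN + FP + FN) = (100 + 92) / 226 = 96/113.

96/113


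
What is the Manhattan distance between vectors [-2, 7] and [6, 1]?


d = sum of absolute differences: |-2-6|=8 + |7-1|=6 = 14.

14


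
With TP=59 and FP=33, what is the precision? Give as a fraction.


Precision = TP / (TP + FP) = 59 / 92 = 59/92.

59/92


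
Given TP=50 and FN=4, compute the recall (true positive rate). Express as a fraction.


Recall = TP / (TP + FN) = 50 / 54 = 25/27.

25/27


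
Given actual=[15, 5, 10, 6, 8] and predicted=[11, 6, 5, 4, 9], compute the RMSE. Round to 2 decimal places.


MSE = 9.4000. RMSE = sqrt(9.4000) = 3.07.

3.07


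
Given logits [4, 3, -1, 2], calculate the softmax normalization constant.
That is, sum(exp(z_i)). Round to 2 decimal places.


Denom = e^4=54.5982 + e^3=20.0855 + e^-1=0.3679 + e^2=7.3891. Sum = 82.4407, which rounds to 82.44.

82.44


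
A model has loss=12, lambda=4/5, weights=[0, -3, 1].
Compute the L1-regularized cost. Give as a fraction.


L1 norm = sum(|w|) = 4. J = 12 + 4/5 * 4 = 76/5.

76/5


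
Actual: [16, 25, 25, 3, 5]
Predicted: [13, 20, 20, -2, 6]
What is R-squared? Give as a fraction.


Mean(y) = 74/5. SS_res = 85. SS_tot = 2224/5. R^2 = 1 - 85/(2224/5) = 1799/2224.

1799/2224


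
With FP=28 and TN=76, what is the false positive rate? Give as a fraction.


FPR = FP / (FP + TN) = 28 / 104 = 7/26.

7/26


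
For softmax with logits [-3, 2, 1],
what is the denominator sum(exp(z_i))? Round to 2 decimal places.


Denom = e^-3=0.0498 + e^2=7.3891 + e^1=2.7183. Sum = 10.1572, which rounds to 10.16.

10.16


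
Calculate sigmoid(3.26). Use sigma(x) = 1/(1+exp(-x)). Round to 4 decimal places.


sigma(3.26) = 1/(1+e^(-3.26)) = 1/(1+0.038388) = 1/1.038388 = 0.9630.

0.9630


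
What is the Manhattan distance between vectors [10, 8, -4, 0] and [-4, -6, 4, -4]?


d = sum of absolute differences: |10--4|=14 + |8--6|=14 + |-4-4|=8 + |0--4|=4 = 40.

40


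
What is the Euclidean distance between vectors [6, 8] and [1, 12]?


d = sqrt(sum of squared differences). (6-1)^2=25, (8-12)^2=16. Sum = 41.

sqrt(41)


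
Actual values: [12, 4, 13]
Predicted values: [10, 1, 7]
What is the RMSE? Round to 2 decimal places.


MSE = 16.3333. RMSE = sqrt(16.3333) = 4.04.

4.04


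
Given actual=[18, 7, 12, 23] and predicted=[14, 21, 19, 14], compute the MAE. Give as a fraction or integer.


MAE = (1/4) * (|18-14|=4 + |7-21|=14 + |12-19|=7 + |23-14|=9). Sum = 34. MAE = 17/2.

17/2


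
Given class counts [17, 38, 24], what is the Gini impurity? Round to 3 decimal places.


Total = 79. Proportions: 17/79, 38/79, 24/79. sum(p_i^2) = 0.3700. Gini = 1 - 0.3700 = 0.6300, which rounds to 0.630.

0.630


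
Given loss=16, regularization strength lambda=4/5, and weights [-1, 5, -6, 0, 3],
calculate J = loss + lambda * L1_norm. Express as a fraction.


L1 norm = sum(|w|) = 15. J = 16 + 4/5 * 15 = 28.

28


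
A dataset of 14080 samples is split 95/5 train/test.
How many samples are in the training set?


Test set = 14080 * 5% = 704. Training set = 14080 - 704 = 13376.

13376


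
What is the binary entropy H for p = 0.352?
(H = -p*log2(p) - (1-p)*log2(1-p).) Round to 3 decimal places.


H = -0.352*log2(0.352) - 0.648*log2(0.648) = 0.936.

0.936


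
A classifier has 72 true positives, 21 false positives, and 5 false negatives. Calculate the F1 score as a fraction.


Precision = 72/93 = 24/31. Recall = 72/77 = 72/77. F1 = 2*P*R/(P+R) = 72/85.

72/85


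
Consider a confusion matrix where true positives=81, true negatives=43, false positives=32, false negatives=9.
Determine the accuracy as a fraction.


Accuracy = (TP + TN) / (TP + TN + FP + FN) = (81 + 43) / 165 = 124/165.

124/165


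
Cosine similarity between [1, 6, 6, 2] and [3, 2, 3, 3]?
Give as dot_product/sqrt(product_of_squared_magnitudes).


dot = 39. |a|^2 = 77, |b|^2 = 31. cos = 39/sqrt(2387).

39/sqrt(2387)


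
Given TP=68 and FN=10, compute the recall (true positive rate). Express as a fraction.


Recall = TP / (TP + FN) = 68 / 78 = 34/39.

34/39


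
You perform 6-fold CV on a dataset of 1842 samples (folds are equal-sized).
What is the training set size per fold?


Each validation fold has 1842/6 = 307 samples. Training set = 1842 - 307 = 1535.

1535


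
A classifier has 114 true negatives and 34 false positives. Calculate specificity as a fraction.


Specificity = TN / (TN + FP) = 114 / 148 = 57/74.

57/74


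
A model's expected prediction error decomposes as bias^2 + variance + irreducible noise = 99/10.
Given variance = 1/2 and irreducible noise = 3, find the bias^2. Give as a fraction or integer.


Total error = bias^2 + variance + irreducible noise. So bias^2 = 99/10 - 1/2 - 3 = 32/5.

32/5


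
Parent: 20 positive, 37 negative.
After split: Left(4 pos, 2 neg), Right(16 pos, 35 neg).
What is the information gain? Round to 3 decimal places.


H(parent) = 0.9348. H(left) = 0.9183, H(right) = 0.8974. Weighted = (6/57)*0.9183 + (51/57)*0.8974 = 0.8996. IG = 0.9348 - 0.8996 = 0.0352, which rounds to 0.035.

0.035


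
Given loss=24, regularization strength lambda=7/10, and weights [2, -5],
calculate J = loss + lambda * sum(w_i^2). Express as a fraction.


L2 sq norm = sum(w^2) = 29. J = 24 + 7/10 * 29 = 443/10.

443/10


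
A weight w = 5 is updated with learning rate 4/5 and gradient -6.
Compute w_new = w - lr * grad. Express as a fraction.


w_new = 5 - 4/5 * -6 = 5 - -24/5 = 49/5.

49/5


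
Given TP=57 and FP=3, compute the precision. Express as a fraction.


Precision = TP / (TP + FP) = 57 / 60 = 19/20.

19/20


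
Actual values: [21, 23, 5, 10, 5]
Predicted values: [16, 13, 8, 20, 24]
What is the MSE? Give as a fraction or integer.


MSE = (1/5) * ((21-16)^2=25 + (23-13)^2=100 + (5-8)^2=9 + (10-20)^2=100 + (5-24)^2=361). Sum = 595. MSE = 119.

119


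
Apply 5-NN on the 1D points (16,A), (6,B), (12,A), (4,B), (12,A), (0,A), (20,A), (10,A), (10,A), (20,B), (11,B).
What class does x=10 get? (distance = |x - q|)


Distances: |16-10|=6, |6-10|=4, |12-10|=2, |4-10|=6, |12-10|=2, |0-10|=10, |20-10|=10, |10-10|=0, |10-10|=0, |20-10|=10, |11-10|=1. 5 nearest: (10,A), (10,A), (11,B), (12,A), (12,A). Counts: {'A': 4, 'B': 1}. Majority class: A.

A


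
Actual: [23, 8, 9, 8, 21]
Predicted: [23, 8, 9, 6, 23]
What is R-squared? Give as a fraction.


Mean(y) = 69/5. SS_res = 8. SS_tot = 1134/5. R^2 = 1 - 8/(1134/5) = 547/567.

547/567


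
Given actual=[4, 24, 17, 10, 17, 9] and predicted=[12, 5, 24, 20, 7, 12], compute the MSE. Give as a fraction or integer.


MSE = (1/6) * ((4-12)^2=64 + (24-5)^2=361 + (17-24)^2=49 + (10-20)^2=100 + (17-7)^2=100 + (9-12)^2=9). Sum = 683. MSE = 683/6.

683/6


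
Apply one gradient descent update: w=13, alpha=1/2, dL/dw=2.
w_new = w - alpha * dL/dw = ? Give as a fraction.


w_new = 13 - 1/2 * 2 = 13 - 1 = 12.

12


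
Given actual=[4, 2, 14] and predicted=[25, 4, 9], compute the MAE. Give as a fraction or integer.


MAE = (1/3) * (|4-25|=21 + |2-4|=2 + |14-9|=5). Sum = 28. MAE = 28/3.

28/3


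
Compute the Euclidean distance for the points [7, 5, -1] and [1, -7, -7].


d = sqrt(sum of squared differences). (7-1)^2=36, (5--7)^2=144, (-1--7)^2=36. Sum = 216.

sqrt(216)


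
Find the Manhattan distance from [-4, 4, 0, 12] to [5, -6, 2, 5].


d = sum of absolute differences: |-4-5|=9 + |4--6|=10 + |0-2|=2 + |12-5|=7 = 28.

28


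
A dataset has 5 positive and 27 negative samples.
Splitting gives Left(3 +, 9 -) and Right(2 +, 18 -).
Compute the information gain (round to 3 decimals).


H(parent) = 0.6253. H(left) = 0.8113, H(right) = 0.4690. Weighted = (12/32)*0.8113 + (20/32)*0.4690 = 0.5974. IG = 0.6253 - 0.5974 = 0.0279, which rounds to 0.028.

0.028


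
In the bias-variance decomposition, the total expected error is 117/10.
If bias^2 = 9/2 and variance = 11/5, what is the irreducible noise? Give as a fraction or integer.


Total error = bias^2 + variance + irreducible noise. So irreducible noise = 117/10 - 9/2 - 11/5 = 5.

5


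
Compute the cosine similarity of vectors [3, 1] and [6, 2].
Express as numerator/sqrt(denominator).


dot = 20. |a|^2 = 10, |b|^2 = 40. cos = 20/sqrt(400).

20/sqrt(400)


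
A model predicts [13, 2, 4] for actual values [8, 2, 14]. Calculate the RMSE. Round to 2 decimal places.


MSE = 41.6667. RMSE = sqrt(41.6667) = 6.45.

6.45


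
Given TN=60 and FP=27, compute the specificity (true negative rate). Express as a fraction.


Specificity = TN / (TN + FP) = 60 / 87 = 20/29.

20/29


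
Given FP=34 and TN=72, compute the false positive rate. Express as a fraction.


FPR = FP / (FP + TN) = 34 / 106 = 17/53.

17/53


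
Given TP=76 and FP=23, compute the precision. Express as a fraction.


Precision = TP / (TP + FP) = 76 / 99 = 76/99.

76/99


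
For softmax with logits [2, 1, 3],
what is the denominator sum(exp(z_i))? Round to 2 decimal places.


Denom = e^2=7.3891 + e^1=2.7183 + e^3=20.0855. Sum = 30.1929, which rounds to 30.19.

30.19


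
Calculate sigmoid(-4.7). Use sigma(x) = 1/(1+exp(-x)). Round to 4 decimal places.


sigma(-4.7) = 1/(1+e^(4.7)) = 1/(1+109.947172) = 1/110.947172 = 0.0090.

0.0090


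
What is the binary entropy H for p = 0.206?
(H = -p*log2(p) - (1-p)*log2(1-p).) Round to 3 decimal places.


H = -0.206*log2(0.206) - 0.794*log2(0.794) = 0.734.

0.734


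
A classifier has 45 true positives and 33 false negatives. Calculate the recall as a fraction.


Recall = TP / (TP + FN) = 45 / 78 = 15/26.

15/26


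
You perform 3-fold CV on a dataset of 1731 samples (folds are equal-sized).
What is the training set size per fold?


Each validation fold has 1731/3 = 577 samples. Training set = 1731 - 577 = 1154.

1154


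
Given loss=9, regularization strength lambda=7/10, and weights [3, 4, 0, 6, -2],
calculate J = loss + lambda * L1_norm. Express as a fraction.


L1 norm = sum(|w|) = 15. J = 9 + 7/10 * 15 = 39/2.

39/2


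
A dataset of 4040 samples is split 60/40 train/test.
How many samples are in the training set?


Test set = 4040 * 40% = 1616. Training set = 4040 - 1616 = 2424.

2424


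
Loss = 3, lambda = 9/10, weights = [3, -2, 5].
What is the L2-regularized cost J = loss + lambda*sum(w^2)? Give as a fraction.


L2 sq norm = sum(w^2) = 38. J = 3 + 9/10 * 38 = 186/5.

186/5


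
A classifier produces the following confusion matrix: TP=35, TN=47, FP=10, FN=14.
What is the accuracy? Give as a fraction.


Accuracy = (TP + TN) / (TP + TN + FP + FN) = (35 + 47) / 106 = 41/53.

41/53


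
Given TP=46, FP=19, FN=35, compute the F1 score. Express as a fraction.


Precision = 46/65 = 46/65. Recall = 46/81 = 46/81. F1 = 2*P*R/(P+R) = 46/73.

46/73


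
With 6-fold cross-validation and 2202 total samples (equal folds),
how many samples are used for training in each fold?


Each validation fold has 2202/6 = 367 samples. Training set = 2202 - 367 = 1835.

1835


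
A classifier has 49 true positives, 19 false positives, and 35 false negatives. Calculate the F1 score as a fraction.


Precision = 49/68 = 49/68. Recall = 49/84 = 7/12. F1 = 2*P*R/(P+R) = 49/76.

49/76


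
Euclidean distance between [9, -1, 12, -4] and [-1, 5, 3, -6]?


d = sqrt(sum of squared differences). (9--1)^2=100, (-1-5)^2=36, (12-3)^2=81, (-4--6)^2=4. Sum = 221.

sqrt(221)


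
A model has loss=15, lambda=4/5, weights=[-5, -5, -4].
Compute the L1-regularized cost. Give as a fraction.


L1 norm = sum(|w|) = 14. J = 15 + 4/5 * 14 = 131/5.

131/5


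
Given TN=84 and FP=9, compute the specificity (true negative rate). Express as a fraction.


Specificity = TN / (TN + FP) = 84 / 93 = 28/31.

28/31


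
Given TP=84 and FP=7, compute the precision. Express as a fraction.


Precision = TP / (TP + FP) = 84 / 91 = 12/13.

12/13


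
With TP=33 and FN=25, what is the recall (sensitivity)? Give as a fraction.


Recall = TP / (TP + FN) = 33 / 58 = 33/58.

33/58


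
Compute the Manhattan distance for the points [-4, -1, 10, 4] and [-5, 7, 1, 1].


d = sum of absolute differences: |-4--5|=1 + |-1-7|=8 + |10-1|=9 + |4-1|=3 = 21.

21


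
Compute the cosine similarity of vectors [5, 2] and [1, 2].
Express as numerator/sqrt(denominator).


dot = 9. |a|^2 = 29, |b|^2 = 5. cos = 9/sqrt(145).

9/sqrt(145)


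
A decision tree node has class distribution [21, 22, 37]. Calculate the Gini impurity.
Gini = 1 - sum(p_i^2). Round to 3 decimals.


Total = 80. Proportions: 21/80, 22/80, 37/80. sum(p_i^2) = 0.3584. Gini = 1 - 0.3584 = 0.6416, which rounds to 0.642.

0.642


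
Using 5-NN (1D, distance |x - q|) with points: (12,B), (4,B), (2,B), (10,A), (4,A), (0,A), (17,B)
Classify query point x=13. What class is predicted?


Distances: |12-13|=1, |4-13|=9, |2-13|=11, |10-13|=3, |4-13|=9, |0-13|=13, |17-13|=4. 5 nearest: (12,B), (10,A), (17,B), (4,A), (4,B). Counts: {'B': 3, 'A': 2}. Majority class: B.

B


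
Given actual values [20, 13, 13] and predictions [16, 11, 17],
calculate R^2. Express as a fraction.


Mean(y) = 46/3. SS_res = 36. SS_tot = 98/3. R^2 = 1 - 36/(98/3) = -5/49.

-5/49


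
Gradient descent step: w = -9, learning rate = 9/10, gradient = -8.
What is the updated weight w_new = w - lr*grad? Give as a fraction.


w_new = -9 - 9/10 * -8 = -9 - -36/5 = -9/5.

-9/5


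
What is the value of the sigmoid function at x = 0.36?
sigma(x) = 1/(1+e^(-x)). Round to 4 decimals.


sigma(0.36) = 1/(1+e^(-0.36)) = 1/(1+0.697676) = 1/1.697676 = 0.5890.

0.5890


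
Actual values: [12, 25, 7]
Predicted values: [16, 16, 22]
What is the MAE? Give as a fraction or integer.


MAE = (1/3) * (|12-16|=4 + |25-16|=9 + |7-22|=15). Sum = 28. MAE = 28/3.

28/3


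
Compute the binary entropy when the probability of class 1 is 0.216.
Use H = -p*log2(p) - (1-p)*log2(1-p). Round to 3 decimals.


H = -0.216*log2(0.216) - 0.784*log2(0.784) = 0.753.

0.753


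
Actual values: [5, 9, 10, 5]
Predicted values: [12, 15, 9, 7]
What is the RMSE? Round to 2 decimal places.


MSE = 22.5000. RMSE = sqrt(22.5000) = 4.74.

4.74


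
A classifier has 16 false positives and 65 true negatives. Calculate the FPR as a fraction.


FPR = FP / (FP + TN) = 16 / 81 = 16/81.

16/81


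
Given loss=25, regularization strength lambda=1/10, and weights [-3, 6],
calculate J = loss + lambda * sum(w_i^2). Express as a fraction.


L2 sq norm = sum(w^2) = 45. J = 25 + 1/10 * 45 = 59/2.

59/2


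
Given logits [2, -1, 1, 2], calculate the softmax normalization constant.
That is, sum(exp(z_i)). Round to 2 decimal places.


Denom = e^2=7.3891 + e^-1=0.3679 + e^1=2.7183 + e^2=7.3891. Sum = 17.8644, which rounds to 17.86.

17.86


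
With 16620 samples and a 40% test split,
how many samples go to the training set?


Test set = 16620 * 40% = 6648. Training set = 16620 - 6648 = 9972.

9972


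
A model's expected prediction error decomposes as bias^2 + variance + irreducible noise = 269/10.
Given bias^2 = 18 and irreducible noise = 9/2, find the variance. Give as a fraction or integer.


Total error = bias^2 + variance + irreducible noise. So variance = 269/10 - 18 - 9/2 = 22/5.

22/5


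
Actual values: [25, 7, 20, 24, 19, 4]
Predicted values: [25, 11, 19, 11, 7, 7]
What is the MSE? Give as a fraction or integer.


MSE = (1/6) * ((25-25)^2=0 + (7-11)^2=16 + (20-19)^2=1 + (24-11)^2=169 + (19-7)^2=144 + (4-7)^2=9). Sum = 339. MSE = 113/2.

113/2


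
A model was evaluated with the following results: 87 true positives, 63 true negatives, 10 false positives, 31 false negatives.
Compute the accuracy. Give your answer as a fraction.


Accuracy = (TP + TN) / (TP + TN + FP + FN) = (87 + 63) / 191 = 150/191.

150/191


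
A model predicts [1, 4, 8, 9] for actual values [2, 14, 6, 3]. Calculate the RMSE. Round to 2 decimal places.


MSE = 35.2500. RMSE = sqrt(35.2500) = 5.94.

5.94


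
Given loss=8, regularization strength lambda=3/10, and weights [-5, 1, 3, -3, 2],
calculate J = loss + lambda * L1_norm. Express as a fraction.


L1 norm = sum(|w|) = 14. J = 8 + 3/10 * 14 = 61/5.

61/5


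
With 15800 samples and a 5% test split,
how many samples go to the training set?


Test set = 15800 * 5% = 790. Training set = 15800 - 790 = 15010.

15010


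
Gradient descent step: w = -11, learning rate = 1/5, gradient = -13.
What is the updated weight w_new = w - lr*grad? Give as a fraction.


w_new = -11 - 1/5 * -13 = -11 - -13/5 = -42/5.

-42/5


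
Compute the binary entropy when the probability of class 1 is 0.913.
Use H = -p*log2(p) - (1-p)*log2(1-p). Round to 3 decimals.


H = -0.913*log2(0.913) - 0.087*log2(0.087) = 0.426.

0.426


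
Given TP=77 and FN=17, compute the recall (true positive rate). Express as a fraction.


Recall = TP / (TP + FN) = 77 / 94 = 77/94.

77/94


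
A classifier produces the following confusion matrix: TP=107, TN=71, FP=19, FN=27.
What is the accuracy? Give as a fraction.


Accuracy = (TP + TN) / (TP + TN + FP + FN) = (107 + 71) / 224 = 89/112.

89/112


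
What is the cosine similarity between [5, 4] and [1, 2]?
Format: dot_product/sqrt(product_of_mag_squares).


dot = 13. |a|^2 = 41, |b|^2 = 5. cos = 13/sqrt(205).

13/sqrt(205)


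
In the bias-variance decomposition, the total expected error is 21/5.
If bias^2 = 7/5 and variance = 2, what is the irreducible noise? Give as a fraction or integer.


Total error = bias^2 + variance + irreducible noise. So irreducible noise = 21/5 - 7/5 - 2 = 4/5.

4/5


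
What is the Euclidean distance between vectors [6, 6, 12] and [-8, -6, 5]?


d = sqrt(sum of squared differences). (6--8)^2=196, (6--6)^2=144, (12-5)^2=49. Sum = 389.

sqrt(389)


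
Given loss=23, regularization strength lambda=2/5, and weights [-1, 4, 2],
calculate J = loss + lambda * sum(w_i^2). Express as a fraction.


L2 sq norm = sum(w^2) = 21. J = 23 + 2/5 * 21 = 157/5.

157/5


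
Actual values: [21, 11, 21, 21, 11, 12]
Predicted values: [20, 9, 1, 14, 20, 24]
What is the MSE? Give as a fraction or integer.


MSE = (1/6) * ((21-20)^2=1 + (11-9)^2=4 + (21-1)^2=400 + (21-14)^2=49 + (11-20)^2=81 + (12-24)^2=144). Sum = 679. MSE = 679/6.

679/6
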